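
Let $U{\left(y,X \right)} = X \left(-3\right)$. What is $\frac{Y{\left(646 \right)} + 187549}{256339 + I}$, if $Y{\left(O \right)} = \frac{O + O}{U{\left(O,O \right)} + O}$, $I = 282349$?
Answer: $\frac{46887}{134672} \approx 0.34816$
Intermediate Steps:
$U{\left(y,X \right)} = - 3 X$
$Y{\left(O \right)} = -1$ ($Y{\left(O \right)} = \frac{O + O}{- 3 O + O} = \frac{2 O}{\left(-2\right) O} = 2 O \left(- \frac{1}{2 O}\right) = -1$)
$\frac{Y{\left(646 \right)} + 187549}{256339 + I} = \frac{-1 + 187549}{256339 + 282349} = \frac{187548}{538688} = 187548 \cdot \frac{1}{538688} = \frac{46887}{134672}$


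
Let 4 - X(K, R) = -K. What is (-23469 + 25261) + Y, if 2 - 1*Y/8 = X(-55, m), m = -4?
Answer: 2216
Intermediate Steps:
X(K, R) = 4 + K (X(K, R) = 4 - (-1)*K = 4 + K)
Y = 424 (Y = 16 - 8*(4 - 55) = 16 - 8*(-51) = 16 + 408 = 424)
(-23469 + 25261) + Y = (-23469 + 25261) + 424 = 1792 + 424 = 2216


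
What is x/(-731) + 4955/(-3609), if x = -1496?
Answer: 104527/155187 ≈ 0.67356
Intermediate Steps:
x/(-731) + 4955/(-3609) = -1496/(-731) + 4955/(-3609) = -1496*(-1/731) + 4955*(-1/3609) = 88/43 - 4955/3609 = 104527/155187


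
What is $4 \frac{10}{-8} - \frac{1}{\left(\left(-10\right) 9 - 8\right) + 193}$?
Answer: $- \frac{476}{95} \approx -5.0105$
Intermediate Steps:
$4 \frac{10}{-8} - \frac{1}{\left(\left(-10\right) 9 - 8\right) + 193} = 4 \cdot 10 \left(- \frac{1}{8}\right) - \frac{1}{\left(-90 - 8\right) + 193} = 4 \left(- \frac{5}{4}\right) - \frac{1}{-98 + 193} = -5 - \frac{1}{95} = - \frac{476}{95}$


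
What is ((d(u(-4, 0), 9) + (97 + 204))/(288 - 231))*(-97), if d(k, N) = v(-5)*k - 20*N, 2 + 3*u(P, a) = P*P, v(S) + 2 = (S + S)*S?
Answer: -11155/19 ≈ -587.11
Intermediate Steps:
v(S) = -2 + 2*S² (v(S) = -2 + (S + S)*S = -2 + (2*S)*S = -2 + 2*S²)
u(P, a) = -⅔ + P²/3 (u(P, a) = -⅔ + (P*P)/3 = -⅔ + P²/3)
d(k, N) = -20*N + 48*k (d(k, N) = (-2 + 2*(-5)²)*k - 20*N = (-2 + 2*25)*k - 20*N = (-2 + 50)*k - 20*N = 48*k - 20*N = -20*N + 48*k)
((d(u(-4, 0), 9) + (97 + 204))/(288 - 231))*(-97) = (((-20*9 + 48*(-⅔ + (⅓)*(-4)²)) + (97 + 204))/(288 - 231))*(-97) = (((-180 + 48*(-⅔ + (⅓)*16)) + 301)/57)*(-97) = (((-180 + 48*(-⅔ + 16/3)) + 301)*(1/57))*(-97) = (((-180 + 48*(14/3)) + 301)*(1/57))*(-97) = (((-180 + 224) + 301)*(1/57))*(-97) = ((44 + 301)*(1/57))*(-97) = (345*(1/57))*(-97) = (115/19)*(-97) = -11155/19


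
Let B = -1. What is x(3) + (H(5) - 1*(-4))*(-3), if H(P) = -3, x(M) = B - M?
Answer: -7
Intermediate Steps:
x(M) = -1 - M
x(3) + (H(5) - 1*(-4))*(-3) = (-1 - 1*3) + (-3 - 1*(-4))*(-3) = (-1 - 3) + (-3 + 4)*(-3) = -4 + 1*(-3) = -4 - 3 = -7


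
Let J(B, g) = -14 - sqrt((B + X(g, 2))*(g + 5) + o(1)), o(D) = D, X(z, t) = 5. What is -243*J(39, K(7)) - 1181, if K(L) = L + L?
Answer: 2221 + 729*sqrt(93) ≈ 9251.2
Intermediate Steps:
K(L) = 2*L
J(B, g) = -14 - sqrt(1 + (5 + B)*(5 + g)) (J(B, g) = -14 - sqrt((B + 5)*(g + 5) + 1) = -14 - sqrt((5 + B)*(5 + g) + 1) = -14 - sqrt(1 + (5 + B)*(5 + g)))
-243*J(39, K(7)) - 1181 = -243*(-14 - sqrt(26 + 5*39 + 5*(2*7) + 39*(2*7))) - 1181 = -243*(-14 - sqrt(26 + 195 + 5*14 + 39*14)) - 1181 = -243*(-14 - sqrt(26 + 195 + 70 + 546)) - 1181 = -243*(-14 - sqrt(837)) - 1181 = -243*(-14 - 3*sqrt(93)) - 1181 = (3402 + 729*sqrt(93)) - 1181 = 2221 + 729*sqrt(93)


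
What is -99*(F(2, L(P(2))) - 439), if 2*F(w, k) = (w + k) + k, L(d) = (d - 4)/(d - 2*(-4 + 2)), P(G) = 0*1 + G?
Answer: 43395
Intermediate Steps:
P(G) = G (P(G) = 0 + G = G)
L(d) = (-4 + d)/(4 + d) (L(d) = (-4 + d)/(d - 2*(-2)) = (-4 + d)/(d + 4) = (-4 + d)/(4 + d))
F(w, k) = k + w/2 (F(w, k) = ((w + k) + k)/2 = ((k + w) + k)/2 = (w + 2*k)/2 = k + w/2)
-99*(F(2, L(P(2))) - 439) = -99*(((-4 + 2)/(4 + 2) + (½)*2) - 439) = -99*((-2/6 + 1) - 439) = -99*(((⅙)*(-2) + 1) - 439) = -99*((-⅓ + 1) - 439) = -99*(⅔ - 439) = -99*(-1315/3) = 43395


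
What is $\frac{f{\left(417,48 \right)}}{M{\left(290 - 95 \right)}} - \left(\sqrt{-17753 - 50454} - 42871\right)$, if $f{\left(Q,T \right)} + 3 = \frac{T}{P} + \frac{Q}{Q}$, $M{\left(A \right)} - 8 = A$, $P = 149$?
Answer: $\frac{1296718887}{30247} - i \sqrt{68207} \approx 42871.0 - 261.16 i$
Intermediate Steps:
$M{\left(A \right)} = 8 + A$
$f{\left(Q,T \right)} = -2 + \frac{T}{149}$ ($f{\left(Q,T \right)} = -3 + \left(\frac{T}{149} + \frac{Q}{Q}\right) = -3 + \left(T \frac{1}{149} + 1\right) = -3 + \left(\frac{T}{149} + 1\right) = -3 + \left(1 + \frac{T}{149}\right) = -2 + \frac{T}{149}$)
$\frac{f{\left(417,48 \right)}}{M{\left(290 - 95 \right)}} - \left(\sqrt{-17753 - 50454} - 42871\right) = \frac{-2 + \frac{1}{149} \cdot 48}{8 + \left(290 - 95\right)} - \left(\sqrt{-17753 - 50454} - 42871\right) = \frac{-2 + \frac{48}{149}}{8 + 195} - \left(\sqrt{-68207} - 42871\right) = - \frac{250}{149 \cdot 203} - \left(i \sqrt{68207} - 42871\right) = \left(- \frac{250}{149}\right) \frac{1}{203} - \left(-42871 + i \sqrt{68207}\right) = - \frac{250}{30247} + \left(42871 - i \sqrt{68207}\right) = \frac{1296718887}{30247} - i \sqrt{68207}$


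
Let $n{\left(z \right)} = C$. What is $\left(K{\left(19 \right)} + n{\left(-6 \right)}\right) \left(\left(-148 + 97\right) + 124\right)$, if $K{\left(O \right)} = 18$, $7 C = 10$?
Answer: $\frac{9928}{7} \approx 1418.3$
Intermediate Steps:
$C = \frac{10}{7}$ ($C = \frac{1}{7} \cdot 10 = \frac{10}{7} \approx 1.4286$)
$n{\left(z \right)} = \frac{10}{7}$
$\left(K{\left(19 \right)} + n{\left(-6 \right)}\right) \left(\left(-148 + 97\right) + 124\right) = \left(18 + \frac{10}{7}\right) \left(\left(-148 + 97\right) + 124\right) = \frac{136 \left(-51 + 124\right)}{7} = \frac{136}{7} \cdot 73 = \frac{9928}{7}$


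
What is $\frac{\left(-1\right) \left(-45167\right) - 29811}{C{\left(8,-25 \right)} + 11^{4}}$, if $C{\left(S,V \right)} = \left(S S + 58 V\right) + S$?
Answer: $\frac{15356}{13263} \approx 1.1578$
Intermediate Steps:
$C{\left(S,V \right)} = S + S^{2} + 58 V$ ($C{\left(S,V \right)} = \left(S^{2} + 58 V\right) + S = S + S^{2} + 58 V$)
$\frac{\left(-1\right) \left(-45167\right) - 29811}{C{\left(8,-25 \right)} + 11^{4}} = \frac{\left(-1\right) \left(-45167\right) - 29811}{\left(8 + 8^{2} + 58 \left(-25\right)\right) + 11^{4}} = \frac{45167 - 29811}{\left(8 + 64 - 1450\right) + 14641} = \frac{15356}{-1378 + 14641} = \frac{15356}{13263}$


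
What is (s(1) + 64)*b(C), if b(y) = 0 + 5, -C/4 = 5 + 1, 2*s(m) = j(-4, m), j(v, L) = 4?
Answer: 330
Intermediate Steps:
s(m) = 2 (s(m) = (½)*4 = 2)
C = -24 (C = -4*(5 + 1) = -4*6 = -24)
b(y) = 5
(s(1) + 64)*b(C) = (2 + 64)*5 = 66*5 = 330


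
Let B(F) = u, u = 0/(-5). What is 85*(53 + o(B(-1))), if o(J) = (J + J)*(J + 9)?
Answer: 4505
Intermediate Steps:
u = 0 (u = 0*(-⅕) = 0)
B(F) = 0
o(J) = 2*J*(9 + J) (o(J) = (2*J)*(9 + J) = 2*J*(9 + J))
85*(53 + o(B(-1))) = 85*(53 + 2*0*(9 + 0)) = 85*(53 + 2*0*9) = 85*(53 + 0) = 85*53 = 4505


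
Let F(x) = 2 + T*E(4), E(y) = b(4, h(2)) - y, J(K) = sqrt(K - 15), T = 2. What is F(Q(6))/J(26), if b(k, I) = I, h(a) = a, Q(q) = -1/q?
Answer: -2*sqrt(11)/11 ≈ -0.60302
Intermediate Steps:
J(K) = sqrt(-15 + K)
E(y) = 2 - y
F(x) = -2 (F(x) = 2 + 2*(2 - 1*4) = 2 + 2*(2 - 4) = 2 + 2*(-2) = 2 - 4 = -2)
F(Q(6))/J(26) = -2/sqrt(-15 + 26) = -2*sqrt(11)/11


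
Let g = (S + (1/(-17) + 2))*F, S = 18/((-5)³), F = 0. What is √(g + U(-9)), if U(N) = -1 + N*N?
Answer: 4*√5 ≈ 8.9443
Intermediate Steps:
U(N) = -1 + N²
S = -18/125 (S = 18/(-125) = 18*(-1/125) = -18/125 ≈ -0.14400)
g = 0 (g = (-18/125 + (1/(-17) + 2))*0 = (-18/125 + (-1/17 + 2))*0 = (-18/125 + 33/17)*0 = (3819/2125)*0 = 0)
√(g + U(-9)) = √(0 + (-1 + (-9)²)) = √(0 + (-1 + 81)) = √(0 + 80) = √80 = 4*√5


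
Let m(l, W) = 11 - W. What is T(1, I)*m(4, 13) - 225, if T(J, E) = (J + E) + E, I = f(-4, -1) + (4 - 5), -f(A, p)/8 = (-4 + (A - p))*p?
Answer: 1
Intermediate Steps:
f(A, p) = -8*p*(-4 + A - p) (f(A, p) = -8*(-4 + (A - p))*p = -8*(-4 + A - p)*p = -8*p*(-4 + A - p))
I = -57 (I = 8*(-1)*(4 - 1 - 1*(-4)) + (4 - 5) = 8*(-1)*(4 - 1 + 4) - 1 = 8*(-1)*7 - 1 = -56 - 1 = -57)
T(J, E) = J + 2*E (T(J, E) = (E + J) + E = J + 2*E)
T(1, I)*m(4, 13) - 225 = (1 + 2*(-57))*(11 - 1*13) - 225 = (1 - 114)*(11 - 13) - 225 = -113*(-2) - 225 = 226 - 225 = 1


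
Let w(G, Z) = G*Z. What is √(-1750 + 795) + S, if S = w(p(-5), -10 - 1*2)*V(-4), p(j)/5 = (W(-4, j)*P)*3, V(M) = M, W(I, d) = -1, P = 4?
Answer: -2880 + I*√955 ≈ -2880.0 + 30.903*I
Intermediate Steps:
p(j) = -60 (p(j) = 5*(-1*4*3) = 5*(-4*3) = 5*(-12) = -60)
S = -2880 (S = -60*(-10 - 1*2)*(-4) = -60*(-10 - 2)*(-4) = -60*(-12)*(-4) = 720*(-4) = -2880)
√(-1750 + 795) + S = √(-1750 + 795) - 2880 = √(-955) - 2880 = I*√955 - 2880 = -2880 + I*√955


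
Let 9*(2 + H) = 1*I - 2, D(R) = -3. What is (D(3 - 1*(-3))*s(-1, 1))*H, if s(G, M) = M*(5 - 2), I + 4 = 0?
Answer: 24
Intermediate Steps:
I = -4 (I = -4 + 0 = -4)
s(G, M) = 3*M (s(G, M) = M*3 = 3*M)
H = -8/3 (H = -2 + (1*(-4) - 2)/9 = -2 + (-4 - 2)/9 = -2 + (⅑)*(-6) = -2 - ⅔ = -8/3 ≈ -2.6667)
(D(3 - 1*(-3))*s(-1, 1))*H = -9*(-8/3) = 24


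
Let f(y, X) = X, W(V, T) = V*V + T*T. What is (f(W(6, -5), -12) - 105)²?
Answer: 13689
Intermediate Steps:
W(V, T) = T² + V² (W(V, T) = V² + T² = T² + V²)
(f(W(6, -5), -12) - 105)² = (-12 - 105)² = (-117)² = 13689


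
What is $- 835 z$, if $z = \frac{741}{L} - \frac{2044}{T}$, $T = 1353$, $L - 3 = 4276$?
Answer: $\frac{587817455}{526317} \approx 1116.9$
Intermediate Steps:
$L = 4279$ ($L = 3 + 4276 = 4279$)
$z = - \frac{703973}{526317}$ ($z = \frac{741}{4279} - \frac{2044}{1353} = - \frac{703973}{526317} \approx -1.3375$)
$- 835 z = \left(-835\right) \left(- \frac{703973}{526317}\right) = \frac{587817455}{526317}$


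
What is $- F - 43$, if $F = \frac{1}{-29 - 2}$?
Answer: $- \frac{1332}{31} \approx -42.968$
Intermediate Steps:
$F = - \frac{1}{31}$ ($F = \frac{1}{-31} = - \frac{1}{31} \approx -0.032258$)
$- F - 43 = \left(-1\right) \left(- \frac{1}{31}\right) - 43 = \frac{1}{31} - 43 = - \frac{1332}{31}$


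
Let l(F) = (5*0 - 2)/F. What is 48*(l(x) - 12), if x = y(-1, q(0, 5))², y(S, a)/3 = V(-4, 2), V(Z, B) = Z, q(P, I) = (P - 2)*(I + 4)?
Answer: -1730/3 ≈ -576.67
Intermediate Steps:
q(P, I) = (-2 + P)*(4 + I)
y(S, a) = -12 (y(S, a) = 3*(-4) = -12)
x = 144 (x = (-12)² = 144)
l(F) = -2/F (l(F) = (0 - 2)/F = -2/F)
48*(l(x) - 12) = 48*(-2/144 - 12) = 48*(-2*1/144 - 12) = 48*(-1/72 - 12) = 48*(-865/72) = -1730/3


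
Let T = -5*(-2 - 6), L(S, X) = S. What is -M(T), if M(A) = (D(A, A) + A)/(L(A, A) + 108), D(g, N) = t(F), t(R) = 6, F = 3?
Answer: -23/74 ≈ -0.31081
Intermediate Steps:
D(g, N) = 6
T = 40 (T = -5*(-8) = 40)
M(A) = (6 + A)/(108 + A) (M(A) = (6 + A)/(A + 108) = (6 + A)/(108 + A))
-M(T) = -(6 + 40)/(108 + 40) = -46/148 = -1*23/74 = -23/74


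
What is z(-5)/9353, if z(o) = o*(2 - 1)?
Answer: -5/9353 ≈ -0.00053459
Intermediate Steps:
z(o) = o (z(o) = o*1 = o)
z(-5)/9353 = -5/9353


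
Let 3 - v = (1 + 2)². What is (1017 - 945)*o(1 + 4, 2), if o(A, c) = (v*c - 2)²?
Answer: 14112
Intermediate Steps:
v = -6 (v = 3 - (1 + 2)² = 3 - 1*3² = 3 - 1*9 = 3 - 9 = -6)
o(A, c) = (-2 - 6*c)² (o(A, c) = (-6*c - 2)² = (-2 - 6*c)²)
(1017 - 945)*o(1 + 4, 2) = (1017 - 945)*(4*(1 + 3*2)²) = 72*(4*(1 + 6)²) = 72*(4*7²) = 72*(4*49) = 72*196 = 14112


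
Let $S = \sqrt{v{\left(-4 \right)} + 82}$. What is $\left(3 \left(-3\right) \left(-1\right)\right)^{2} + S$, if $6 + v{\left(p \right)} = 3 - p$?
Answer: $81 + \sqrt{83} \approx 90.11$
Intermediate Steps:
$v{\left(p \right)} = -3 - p$ ($v{\left(p \right)} = -6 - \left(-3 + p\right) = -3 - p$)
$S = \sqrt{83}$ ($S = \sqrt{\left(-3 - -4\right) + 82} = \sqrt{\left(-3 + 4\right) + 82} = \sqrt{1 + 82} = \sqrt{83} \approx 9.1104$)
$\left(3 \left(-3\right) \left(-1\right)\right)^{2} + S = \left(3 \left(-3\right) \left(-1\right)\right)^{2} + \sqrt{83} = \left(\left(-9\right) \left(-1\right)\right)^{2} + \sqrt{83} = 9^{2} + \sqrt{83} = 81 + \sqrt{83}$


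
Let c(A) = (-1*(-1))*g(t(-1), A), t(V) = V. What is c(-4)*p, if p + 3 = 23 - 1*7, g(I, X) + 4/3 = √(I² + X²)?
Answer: -52/3 + 13*√17 ≈ 36.267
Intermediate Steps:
g(I, X) = -4/3 + √(I² + X²)
c(A) = -4/3 + √(1 + A²) (c(A) = (-1*(-1))*(-4/3 + √((-1)² + A²)) = 1*(-4/3 + √(1 + A²)) = -4/3 + √(1 + A²))
p = 13 (p = -3 + (23 - 1*7) = -3 + (23 - 7) = -3 + 16 = 13)
c(-4)*p = (-4/3 + √(1 + (-4)²))*13 = (-4/3 + √(1 + 16))*13 = (-4/3 + √17)*13 = -52/3 + 13*√17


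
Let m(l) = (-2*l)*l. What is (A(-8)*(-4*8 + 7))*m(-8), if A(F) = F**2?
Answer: 204800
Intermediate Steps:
m(l) = -2*l**2
(A(-8)*(-4*8 + 7))*m(-8) = ((-8)**2*(-4*8 + 7))*(-2*(-8)**2) = (64*(-32 + 7))*(-2*64) = (64*(-25))*(-128) = -1600*(-128) = 204800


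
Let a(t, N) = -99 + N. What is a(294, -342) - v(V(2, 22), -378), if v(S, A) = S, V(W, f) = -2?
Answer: -439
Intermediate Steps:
a(294, -342) - v(V(2, 22), -378) = (-99 - 342) - 1*(-2) = -441 + 2 = -439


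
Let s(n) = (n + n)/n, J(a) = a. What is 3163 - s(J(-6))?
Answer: 3161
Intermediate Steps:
s(n) = 2 (s(n) = (2*n)/n = 2)
3163 - s(J(-6)) = 3163 - 1*2 = 3163 - 2 = 3161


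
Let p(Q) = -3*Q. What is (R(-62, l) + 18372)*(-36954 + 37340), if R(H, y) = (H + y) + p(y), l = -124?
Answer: 7163388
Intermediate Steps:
R(H, y) = H - 2*y (R(H, y) = (H + y) - 3*y = H - 2*y)
(R(-62, l) + 18372)*(-36954 + 37340) = ((-62 - 2*(-124)) + 18372)*(-36954 + 37340) = ((-62 + 248) + 18372)*386 = (186 + 18372)*386 = 18558*386 = 7163388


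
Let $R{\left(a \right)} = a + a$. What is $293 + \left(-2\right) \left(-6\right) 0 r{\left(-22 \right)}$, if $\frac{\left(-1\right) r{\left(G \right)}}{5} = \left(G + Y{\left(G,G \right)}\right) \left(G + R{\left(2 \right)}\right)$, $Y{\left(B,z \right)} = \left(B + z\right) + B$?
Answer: $293$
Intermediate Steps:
$R{\left(a \right)} = 2 a$
$Y{\left(B,z \right)} = z + 2 B$
$r{\left(G \right)} = - 20 G \left(4 + G\right)$ ($r{\left(G \right)} = - 5 \left(G + \left(G + 2 G\right)\right) \left(G + 2 \cdot 2\right) = - 5 \left(G + 3 G\right) \left(G + 4\right) = - 5 \cdot 4 G \left(4 + G\right) = - 20 G \left(4 + G\right)$)
$293 + \left(-2\right) \left(-6\right) 0 r{\left(-22 \right)} = 293 + \left(-2\right) \left(-6\right) 0 \cdot 20 \left(-22\right) \left(-4 - -22\right) = 293 + 12 \cdot 0 \cdot 20 \left(-22\right) \left(-4 + 22\right) = 293 + 0 \cdot 20 \left(-22\right) 18 = 293 + 0 \left(-7920\right) = 293 + 0 = 293$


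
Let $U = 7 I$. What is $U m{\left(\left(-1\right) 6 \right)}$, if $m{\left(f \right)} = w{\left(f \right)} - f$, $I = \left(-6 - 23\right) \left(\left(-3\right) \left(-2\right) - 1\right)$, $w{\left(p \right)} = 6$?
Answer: $-12180$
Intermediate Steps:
$I = -145$ ($I = - 29 \left(6 - 1\right) = \left(-29\right) 5 = -145$)
$U = -1015$ ($U = 7 \left(-145\right) = -1015$)
$m{\left(f \right)} = 6 - f$
$U m{\left(\left(-1\right) 6 \right)} = - 1015 \left(6 - \left(-1\right) 6\right) = - 1015 \left(6 - -6\right) = - 1015 \left(6 + 6\right) = \left(-1015\right) 12 = -12180$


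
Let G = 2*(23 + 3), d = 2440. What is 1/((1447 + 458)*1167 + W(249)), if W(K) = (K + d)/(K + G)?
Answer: 301/669166324 ≈ 4.4981e-7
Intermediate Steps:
G = 52 (G = 2*26 = 52)
W(K) = (2440 + K)/(52 + K) (W(K) = (K + 2440)/(K + 52) = (2440 + K)/(52 + K))
1/((1447 + 458)*1167 + W(249)) = 1/((1447 + 458)*1167 + (2440 + 249)/(52 + 249)) = 1/(1905*1167 + 2689/301) = 1/(2223135 + (1/301)*2689) = 1/(2223135 + 2689/301) = 1/(669166324/301) = 301/669166324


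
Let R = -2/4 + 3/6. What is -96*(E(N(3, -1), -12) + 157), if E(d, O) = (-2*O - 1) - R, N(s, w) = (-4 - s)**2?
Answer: -17280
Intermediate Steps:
R = 0 (R = -2*1/4 + 3*(1/6) = -1/2 + 1/2 = 0)
E(d, O) = -1 - 2*O (E(d, O) = (-2*O - 1) - 1*0 = (-1 - 2*O) + 0 = -1 - 2*O)
-96*(E(N(3, -1), -12) + 157) = -96*((-1 - 2*(-12)) + 157) = -96*((-1 + 24) + 157) = -96*(23 + 157) = -96*180 = -17280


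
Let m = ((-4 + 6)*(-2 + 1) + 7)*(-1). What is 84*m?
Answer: -420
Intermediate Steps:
m = -5 (m = (2*(-1) + 7)*(-1) = (-2 + 7)*(-1) = 5*(-1) = -5)
84*m = 84*(-5) = -420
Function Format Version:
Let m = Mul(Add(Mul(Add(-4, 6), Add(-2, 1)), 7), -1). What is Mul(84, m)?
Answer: -420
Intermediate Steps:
m = -5 (m = Mul(Add(Mul(2, -1), 7), -1) = Mul(Add(-2, 7), -1) = Mul(5, -1) = -5)
Mul(84, m) = Mul(84, -5) = -420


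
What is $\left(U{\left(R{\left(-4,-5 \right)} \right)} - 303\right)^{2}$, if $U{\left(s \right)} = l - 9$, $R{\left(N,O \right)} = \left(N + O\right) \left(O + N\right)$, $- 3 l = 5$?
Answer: $\frac{885481}{9} \approx 98387.0$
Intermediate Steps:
$l = - \frac{5}{3}$ ($l = \left(- \frac{1}{3}\right) 5 = - \frac{5}{3} \approx -1.6667$)
$R{\left(N,O \right)} = \left(N + O\right)^{2}$ ($R{\left(N,O \right)} = \left(N + O\right) \left(N + O\right) = \left(N + O\right)^{2}$)
$U{\left(s \right)} = - \frac{32}{3}$ ($U{\left(s \right)} = - \frac{5}{3} - 9 = - \frac{32}{3}$)
$\left(U{\left(R{\left(-4,-5 \right)} \right)} - 303\right)^{2} = \left(- \frac{32}{3} - 303\right)^{2} = \left(- \frac{941}{3}\right)^{2} = \frac{885481}{9}$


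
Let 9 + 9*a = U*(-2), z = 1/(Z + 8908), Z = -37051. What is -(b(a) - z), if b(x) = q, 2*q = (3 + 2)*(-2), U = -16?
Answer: 140714/28143 ≈ 5.0000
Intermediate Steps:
q = -5 (q = ((3 + 2)*(-2))/2 = (5*(-2))/2 = (½)*(-10) = -5)
z = -1/28143 (z = 1/(-37051 + 8908) = 1/(-28143) = -1/28143 ≈ -3.5533e-5)
a = 23/9 (a = -1 + (-16*(-2))/9 = -1 + (⅑)*32 = -1 + 32/9 = 23/9 ≈ 2.5556)
b(x) = -5
-(b(a) - z) = -(-5 - 1*(-1/28143)) = -(-5 + 1/28143) = -1*(-140714/28143) = 140714/28143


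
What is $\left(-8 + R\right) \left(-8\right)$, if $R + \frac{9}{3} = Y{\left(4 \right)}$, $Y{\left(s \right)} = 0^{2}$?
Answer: $88$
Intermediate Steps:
$Y{\left(s \right)} = 0$
$R = -3$ ($R = -3 + 0 = -3$)
$\left(-8 + R\right) \left(-8\right) = \left(-8 - 3\right) \left(-8\right) = \left(-11\right) \left(-8\right) = 88$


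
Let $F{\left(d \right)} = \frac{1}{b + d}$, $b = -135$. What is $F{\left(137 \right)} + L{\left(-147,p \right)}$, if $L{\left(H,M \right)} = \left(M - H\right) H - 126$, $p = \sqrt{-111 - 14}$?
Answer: $- \frac{43469}{2} - 735 i \sqrt{5} \approx -21735.0 - 1643.5 i$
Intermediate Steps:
$p = 5 i \sqrt{5}$ ($p = \sqrt{-111 - 14} = \sqrt{-125} = 5 i \sqrt{5} \approx 11.18 i$)
$L{\left(H,M \right)} = -126 + H \left(M - H\right)$ ($L{\left(H,M \right)} = H \left(M - H\right) - 126 = -126 + H \left(M - H\right)$)
$F{\left(d \right)} = \frac{1}{-135 + d}$
$F{\left(137 \right)} + L{\left(-147,p \right)} = \frac{1}{-135 + 137} - \left(21735 + 147 \cdot 5 i \sqrt{5}\right) = \frac{1}{2} - \left(21735 + 735 i \sqrt{5}\right) = - \frac{43469}{2} - 735 i \sqrt{5}$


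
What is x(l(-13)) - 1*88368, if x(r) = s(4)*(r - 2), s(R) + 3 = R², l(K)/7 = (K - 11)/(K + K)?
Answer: -88310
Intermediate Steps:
l(K) = 7*(-11 + K)/(2*K) (l(K) = 7*((K - 11)/(K + K)) = 7*((-11 + K)/((2*K))) = 7*((-11 + K)*(1/(2*K))) = 7*((-11 + K)/(2*K)) = 7*(-11 + K)/(2*K))
s(R) = -3 + R²
x(r) = -26 + 13*r (x(r) = (-3 + 4²)*(r - 2) = (-3 + 16)*(-2 + r) = 13*(-2 + r) = -26 + 13*r)
x(l(-13)) - 1*88368 = (-26 + 13*((7/2)*(-11 - 13)/(-13))) - 1*88368 = (-26 + 13*((7/2)*(-1/13)*(-24))) - 88368 = (-26 + 13*(84/13)) - 88368 = (-26 + 84) - 88368 = 58 - 88368 = -88310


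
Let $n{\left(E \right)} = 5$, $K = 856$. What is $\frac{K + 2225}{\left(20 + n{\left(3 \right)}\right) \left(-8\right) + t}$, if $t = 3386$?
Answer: $\frac{1027}{1062} \approx 0.96704$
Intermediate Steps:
$\frac{K + 2225}{\left(20 + n{\left(3 \right)}\right) \left(-8\right) + t} = \frac{856 + 2225}{\left(20 + 5\right) \left(-8\right) + 3386} = \frac{3081}{25 \left(-8\right) + 3386} = \frac{3081}{-200 + 3386} = \frac{3081}{3186} = 3081 \cdot \frac{1}{3186} = \frac{1027}{1062}$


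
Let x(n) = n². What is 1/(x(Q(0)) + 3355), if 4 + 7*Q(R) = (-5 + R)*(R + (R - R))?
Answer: 49/164411 ≈ 0.00029803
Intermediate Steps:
Q(R) = -4/7 + R*(-5 + R)/7 (Q(R) = -4/7 + ((-5 + R)*(R + (R - R)))/7 = -4/7 + ((-5 + R)*(R + 0))/7 = -4/7 + ((-5 + R)*R)/7 = -4/7 + (R*(-5 + R))/7 = -4/7 + R*(-5 + R)/7)
1/(x(Q(0)) + 3355) = 1/((-4/7 - 5/7*0 + (⅐)*0²)² + 3355) = 1/((-4/7 + 0 + (⅐)*0)² + 3355) = 1/((-4/7 + 0 + 0)² + 3355) = 1/((-4/7)² + 3355) = 1/(16/49 + 3355) = 1/(164411/49) = 49/164411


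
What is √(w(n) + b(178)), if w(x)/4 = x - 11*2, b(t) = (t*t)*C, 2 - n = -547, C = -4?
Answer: 2*I*√31157 ≈ 353.03*I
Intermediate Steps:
n = 549 (n = 2 - 1*(-547) = 2 + 547 = 549)
b(t) = -4*t² (b(t) = (t*t)*(-4) = t²*(-4) = -4*t²)
w(x) = -88 + 4*x (w(x) = 4*(x - 11*2) = 4*(x - 22) = 4*(-22 + x) = -88 + 4*x)
√(w(n) + b(178)) = √((-88 + 4*549) - 4*178²) = √((-88 + 2196) - 4*31684) = √(2108 - 126736) = √(-124628) = 2*I*√31157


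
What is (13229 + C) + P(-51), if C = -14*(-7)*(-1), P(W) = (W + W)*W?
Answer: 18333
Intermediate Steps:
P(W) = 2*W**2 (P(W) = (2*W)*W = 2*W**2)
C = -98 (C = 98*(-1) = -98)
(13229 + C) + P(-51) = (13229 - 98) + 2*(-51)**2 = 13131 + 2*2601 = 13131 + 5202 = 18333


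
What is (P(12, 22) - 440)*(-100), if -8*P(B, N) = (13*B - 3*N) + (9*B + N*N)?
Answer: 52525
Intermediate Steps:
P(B, N) = -11*B/4 - N²/8 + 3*N/8 (P(B, N) = -((13*B - 3*N) + (9*B + N*N))/8 = -((-3*N + 13*B) + (9*B + N²))/8 = -((-3*N + 13*B) + (N² + 9*B))/8 = -(N² - 3*N + 22*B)/8 = -11*B/4 - N²/8 + 3*N/8)
(P(12, 22) - 440)*(-100) = ((-11/4*12 - ⅛*22² + (3/8)*22) - 440)*(-100) = ((-33 - ⅛*484 + 33/4) - 440)*(-100) = ((-33 - 121/2 + 33/4) - 440)*(-100) = (-341/4 - 440)*(-100) = -2101/4*(-100) = 52525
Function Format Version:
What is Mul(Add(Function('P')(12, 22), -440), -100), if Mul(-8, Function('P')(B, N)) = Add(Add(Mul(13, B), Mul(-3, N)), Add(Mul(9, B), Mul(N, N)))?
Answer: 52525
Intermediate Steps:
Function('P')(B, N) = Add(Mul(Rational(-11, 4), B), Mul(Rational(-1, 8), Pow(N, 2)), Mul(Rational(3, 8), N)) (Function('P')(B, N) = Mul(Rational(-1, 8), Add(Add(Mul(13, B), Mul(-3, N)), Add(Mul(9, B), Mul(N, N)))) = Mul(Rational(-1, 8), Add(Add(Mul(-3, N), Mul(13, B)), Add(Mul(9, B), Pow(N, 2)))) = Mul(Rational(-1, 8), Add(Add(Mul(-3, N), Mul(13, B)), Add(Pow(N, 2), Mul(9, B)))) = Mul(Rational(-1, 8), Add(Pow(N, 2), Mul(-3, N), Mul(22, B))) = Add(Mul(Rational(-11, 4), B), Mul(Rational(-1, 8), Pow(N, 2)), Mul(Rational(3, 8), N)))
Mul(Add(Function('P')(12, 22), -440), -100) = Mul(Add(Add(Mul(Rational(-11, 4), 12), Mul(Rational(-1, 8), Pow(22, 2)), Mul(Rational(3, 8), 22)), -440), -100) = Mul(Add(Add(-33, Mul(Rational(-1, 8), 484), Rational(33, 4)), -440), -100) = Mul(Add(Add(-33, Rational(-121, 2), Rational(33, 4)), -440), -100) = Mul(Add(Rational(-341, 4), -440), -100) = Mul(Rational(-2101, 4), -100) = 52525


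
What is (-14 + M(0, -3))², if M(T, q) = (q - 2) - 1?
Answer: 400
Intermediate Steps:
M(T, q) = -3 + q (M(T, q) = (-2 + q) - 1 = -3 + q)
(-14 + M(0, -3))² = (-14 + (-3 - 3))² = (-14 - 6)² = (-20)² = 400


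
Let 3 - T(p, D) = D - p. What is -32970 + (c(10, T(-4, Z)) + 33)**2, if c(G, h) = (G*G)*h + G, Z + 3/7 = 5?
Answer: 11337271/49 ≈ 2.3137e+5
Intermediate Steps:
Z = 32/7 (Z = -3/7 + 5 = 32/7 ≈ 4.5714)
T(p, D) = 3 + p - D (T(p, D) = 3 - (D - p) = 3 + (p - D) = 3 + p - D)
c(G, h) = G + h*G**2 (c(G, h) = G**2*h + G = h*G**2 + G = G + h*G**2)
-32970 + (c(10, T(-4, Z)) + 33)**2 = -32970 + (10*(1 + 10*(3 - 4 - 1*32/7)) + 33)**2 = -32970 + (10*(1 + 10*(3 - 4 - 32/7)) + 33)**2 = -32970 + (10*(1 + 10*(-39/7)) + 33)**2 = -32970 + (10*(1 - 390/7) + 33)**2 = -32970 + (10*(-383/7) + 33)**2 = -32970 + (-3830/7 + 33)**2 = -32970 + (-3599/7)**2 = -32970 + 12952801/49 = 11337271/49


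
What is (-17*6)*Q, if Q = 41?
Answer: -4182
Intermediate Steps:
(-17*6)*Q = -17*6*41 = -102*41 = -4182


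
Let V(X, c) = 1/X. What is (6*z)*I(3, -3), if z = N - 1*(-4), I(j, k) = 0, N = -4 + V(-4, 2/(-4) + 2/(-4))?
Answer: 0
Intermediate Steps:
N = -17/4 (N = -4 + 1/(-4) = -4 - ¼ = -17/4 ≈ -4.2500)
z = -¼ (z = -17/4 - 1*(-4) = -17/4 + 4 = -¼ ≈ -0.25000)
(6*z)*I(3, -3) = (6*(-¼))*0 = -3/2*0 = 0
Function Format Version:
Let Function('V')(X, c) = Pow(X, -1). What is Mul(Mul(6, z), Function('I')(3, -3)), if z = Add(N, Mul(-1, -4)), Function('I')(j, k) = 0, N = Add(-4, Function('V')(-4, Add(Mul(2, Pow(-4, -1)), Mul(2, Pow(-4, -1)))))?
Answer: 0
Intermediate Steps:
N = Rational(-17, 4) (N = Add(-4, Pow(-4, -1)) = Add(-4, Rational(-1, 4)) = Rational(-17, 4) ≈ -4.2500)
z = Rational(-1, 4) (z = Add(Rational(-17, 4), Mul(-1, -4)) = Add(Rational(-17, 4), 4) = Rational(-1, 4) ≈ -0.25000)
Mul(Mul(6, z), Function('I')(3, -3)) = Mul(Mul(6, Rational(-1, 4)), 0) = Mul(Rational(-3, 2), 0) = 0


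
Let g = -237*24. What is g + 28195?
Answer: 22507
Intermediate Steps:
g = -5688
g + 28195 = -5688 + 28195 = 22507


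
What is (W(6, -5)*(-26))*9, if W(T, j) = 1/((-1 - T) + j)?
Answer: 39/2 ≈ 19.500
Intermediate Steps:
W(T, j) = 1/(-1 + j - T)
(W(6, -5)*(-26))*9 = (-26/(-1 - 5 - 1*6))*9 = (-26/(-1 - 5 - 6))*9 = (-26/(-12))*9 = -1/12*(-26)*9 = (13/6)*9 = 39/2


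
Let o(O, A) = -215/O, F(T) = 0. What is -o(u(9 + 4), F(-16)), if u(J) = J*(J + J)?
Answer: 215/338 ≈ 0.63610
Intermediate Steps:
u(J) = 2*J² (u(J) = J*(2*J) = 2*J²)
-o(u(9 + 4), F(-16)) = -(-215)/(2*(9 + 4)²) = -(-215)/(2*13²) = -(-215)/(2*169) = -(-215)/338 = -1*(-215/338) = 215/338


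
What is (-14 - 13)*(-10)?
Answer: 270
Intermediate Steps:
(-14 - 13)*(-10) = -27*(-10) = 270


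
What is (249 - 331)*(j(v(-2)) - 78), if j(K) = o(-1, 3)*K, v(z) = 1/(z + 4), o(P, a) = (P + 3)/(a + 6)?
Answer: 57482/9 ≈ 6386.9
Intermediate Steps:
o(P, a) = (3 + P)/(6 + a)
v(z) = 1/(4 + z)
j(K) = 2*K/9 (j(K) = ((3 - 1)/(6 + 3))*K = (2/9)*K = ((1/9)*2)*K = 2*K/9)
(249 - 331)*(j(v(-2)) - 78) = (249 - 331)*(2/(9*(4 - 2)) - 78) = -82*((2/9)/2 - 78) = -82*((2/9)*(1/2) - 78) = -82*(1/9 - 78) = -82*(-701/9) = 57482/9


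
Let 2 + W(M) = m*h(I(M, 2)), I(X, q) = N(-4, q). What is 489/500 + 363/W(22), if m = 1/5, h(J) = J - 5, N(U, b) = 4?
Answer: -82011/500 ≈ -164.02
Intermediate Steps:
I(X, q) = 4
h(J) = -5 + J
m = ⅕ ≈ 0.20000
W(M) = -11/5 (W(M) = -2 + (-5 + 4)/5 = -2 + (⅕)*(-1) = -2 - ⅕ = -11/5)
489/500 + 363/W(22) = 489/500 + 363/(-11/5) = 489*(1/500) + 363*(-5/11) = 489/500 - 165 = -82011/500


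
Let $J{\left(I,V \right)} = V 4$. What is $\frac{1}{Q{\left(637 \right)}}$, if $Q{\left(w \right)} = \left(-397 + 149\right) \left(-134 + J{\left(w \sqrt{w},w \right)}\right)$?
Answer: $- \frac{1}{598672} \approx -1.6704 \cdot 10^{-6}$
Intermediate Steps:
$J{\left(I,V \right)} = 4 V$
$Q{\left(w \right)} = 33232 - 992 w$ ($Q{\left(w \right)} = \left(-397 + 149\right) \left(-134 + 4 w\right) = - 248 \left(-134 + 4 w\right) = 33232 - 992 w$)
$\frac{1}{Q{\left(637 \right)}} = \frac{1}{33232 - 631904} = \frac{1}{-598672} = - \frac{1}{598672}$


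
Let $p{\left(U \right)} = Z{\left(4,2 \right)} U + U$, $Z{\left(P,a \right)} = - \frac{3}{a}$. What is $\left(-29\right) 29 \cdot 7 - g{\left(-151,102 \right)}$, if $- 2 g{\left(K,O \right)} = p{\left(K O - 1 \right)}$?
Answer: $- \frac{8145}{4} \approx -2036.3$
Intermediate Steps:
$p{\left(U \right)} = - \frac{U}{2}$ ($p{\left(U \right)} = - \frac{3}{2} U + U = \left(-3\right) \frac{1}{2} U + U = - \frac{3 U}{2} + U = - \frac{U}{2}$)
$g{\left(K,O \right)} = - \frac{1}{4} + \frac{K O}{4}$ ($g{\left(K,O \right)} = - \frac{\left(- \frac{1}{2}\right) \left(K O - 1\right)}{2} = - \frac{\left(- \frac{1}{2}\right) \left(-1 + K O\right)}{2} = - \frac{\frac{1}{2} - \frac{K O}{2}}{2} = - \frac{1}{4} + \frac{K O}{4}$)
$\left(-29\right) 29 \cdot 7 - g{\left(-151,102 \right)} = \left(-29\right) 29 \cdot 7 - \left(- \frac{1}{4} + \frac{1}{4} \left(-151\right) 102\right) = \left(-841\right) 7 - \left(- \frac{1}{4} - \frac{7701}{2}\right) = -5887 - - \frac{15403}{4} = -5887 + \frac{15403}{4} = - \frac{8145}{4}$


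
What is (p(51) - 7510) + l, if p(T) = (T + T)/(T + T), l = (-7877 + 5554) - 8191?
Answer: -18023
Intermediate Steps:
l = -10514 (l = -2323 - 8191 = -10514)
p(T) = 1 (p(T) = (2*T)/((2*T)) = (2*T)*(1/(2*T)) = 1)
(p(51) - 7510) + l = (1 - 7510) - 10514 = -7509 - 10514 = -18023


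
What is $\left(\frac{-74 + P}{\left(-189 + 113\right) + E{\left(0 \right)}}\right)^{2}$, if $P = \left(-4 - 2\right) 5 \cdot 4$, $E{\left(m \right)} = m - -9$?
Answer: $\frac{37636}{4489} \approx 8.384$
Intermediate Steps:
$E{\left(m \right)} = 9 + m$ ($E{\left(m \right)} = m + 9 = 9 + m$)
$P = -120$ ($P = \left(-6\right) 5 \cdot 4 = \left(-30\right) 4 = -120$)
$\left(\frac{-74 + P}{\left(-189 + 113\right) + E{\left(0 \right)}}\right)^{2} = \left(\frac{-74 - 120}{\left(-189 + 113\right) + \left(9 + 0\right)}\right)^{2} = \left(- \frac{194}{-76 + 9}\right)^{2} = \left(- \frac{194}{-67}\right)^{2} = \left(\left(-194\right) \left(- \frac{1}{67}\right)\right)^{2} = \left(\frac{194}{67}\right)^{2} = \frac{37636}{4489}$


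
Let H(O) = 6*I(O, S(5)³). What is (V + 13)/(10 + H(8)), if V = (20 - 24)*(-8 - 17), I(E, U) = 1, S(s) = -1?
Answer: 113/16 ≈ 7.0625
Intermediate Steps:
H(O) = 6 (H(O) = 6*1 = 6)
V = 100 (V = -4*(-25) = 100)
(V + 13)/(10 + H(8)) = (100 + 13)/(10 + 6) = 113/16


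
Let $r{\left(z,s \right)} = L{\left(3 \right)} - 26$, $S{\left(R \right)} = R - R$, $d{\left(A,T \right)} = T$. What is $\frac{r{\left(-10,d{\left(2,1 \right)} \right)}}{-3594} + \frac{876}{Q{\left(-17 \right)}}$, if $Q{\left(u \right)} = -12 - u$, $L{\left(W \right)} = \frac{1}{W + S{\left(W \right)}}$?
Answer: $\frac{9445417}{53910} \approx 175.21$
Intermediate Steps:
$S{\left(R \right)} = 0$
$L{\left(W \right)} = \frac{1}{W}$ ($L{\left(W \right)} = \frac{1}{W + 0} = \frac{1}{W}$)
$r{\left(z,s \right)} = - \frac{77}{3}$ ($r{\left(z,s \right)} = \frac{1}{3} - 26 = - \frac{77}{3}$)
$\frac{r{\left(-10,d{\left(2,1 \right)} \right)}}{-3594} + \frac{876}{Q{\left(-17 \right)}} = - \frac{77}{3 \left(-3594\right)} + \frac{876}{-12 - -17} = \left(- \frac{77}{3}\right) \left(- \frac{1}{3594}\right) + \frac{876}{-12 + 17} = \frac{77}{10782} + \frac{876}{5} = \frac{9445417}{53910}$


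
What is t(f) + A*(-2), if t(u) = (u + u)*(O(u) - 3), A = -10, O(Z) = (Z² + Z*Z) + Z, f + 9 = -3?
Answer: -6532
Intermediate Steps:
f = -12 (f = -9 - 3 = -12)
O(Z) = Z + 2*Z² (O(Z) = (Z² + Z²) + Z = 2*Z² + Z = Z + 2*Z²)
t(u) = 2*u*(-3 + u*(1 + 2*u)) (t(u) = (u + u)*(u*(1 + 2*u) - 3) = (2*u)*(-3 + u*(1 + 2*u)) = 2*u*(-3 + u*(1 + 2*u)))
t(f) + A*(-2) = 2*(-12)*(-3 - 12*(1 + 2*(-12))) - 10*(-2) = 2*(-12)*(-3 - 12*(1 - 24)) + 20 = 2*(-12)*(-3 - 12*(-23)) + 20 = 2*(-12)*(-3 + 276) + 20 = 2*(-12)*273 + 20 = -6552 + 20 = -6532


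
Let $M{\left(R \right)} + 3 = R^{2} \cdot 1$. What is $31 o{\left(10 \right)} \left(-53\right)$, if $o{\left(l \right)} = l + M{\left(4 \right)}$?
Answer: $-37789$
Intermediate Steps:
$M{\left(R \right)} = -3 + R^{2}$ ($M{\left(R \right)} = -3 + R^{2} \cdot 1 = -3 + R^{2}$)
$o{\left(l \right)} = 13 + l$ ($o{\left(l \right)} = l - \left(3 - 4^{2}\right) = l + \left(-3 + 16\right) = l + 13 = 13 + l$)
$31 o{\left(10 \right)} \left(-53\right) = 31 \left(13 + 10\right) \left(-53\right) = 31 \cdot 23 \left(-53\right) = 713 \left(-53\right) = -37789$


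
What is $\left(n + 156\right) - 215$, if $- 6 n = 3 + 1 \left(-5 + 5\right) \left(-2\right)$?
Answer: $- \frac{119}{2} \approx -59.5$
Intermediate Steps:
$n = - \frac{1}{2}$ ($n = - \frac{3 + 1 \left(-5 + 5\right) \left(-2\right)}{6} = - \frac{3 + 1 \cdot 0 \left(-2\right)}{6} = - \frac{3 + 0 \left(-2\right)}{6} = - \frac{3 + 0}{6} = \left(- \frac{1}{6}\right) 3 = - \frac{1}{2} \approx -0.5$)
$\left(n + 156\right) - 215 = \left(- \frac{1}{2} + 156\right) - 215 = \frac{311}{2} - 215 = - \frac{119}{2}$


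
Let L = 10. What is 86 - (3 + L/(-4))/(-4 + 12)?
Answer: 1375/16 ≈ 85.938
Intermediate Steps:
86 - (3 + L/(-4))/(-4 + 12) = 86 - (3 + 10/(-4))/(-4 + 12) = 86 - (3 + 10*(-1/4))/8 = 86 - (3 - 5/2)/8 = 86 - 1/(2*8) = 86 - 1*1/16 = 86 - 1/16 = 1375/16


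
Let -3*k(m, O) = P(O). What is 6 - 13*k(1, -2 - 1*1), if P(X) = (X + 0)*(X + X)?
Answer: 84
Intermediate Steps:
P(X) = 2*X² (P(X) = X*(2*X) = 2*X²)
k(m, O) = -2*O²/3
6 - 13*k(1, -2 - 1*1) = 6 - (-26)*(-2 - 1*1)²/3 = 6 - (-26)*(-2 - 1)²/3 = 6 - (-26)*(-3)²/3 = 6 - (-26)*9/3 = 6 - 13*(-6) = 6 + 78 = 84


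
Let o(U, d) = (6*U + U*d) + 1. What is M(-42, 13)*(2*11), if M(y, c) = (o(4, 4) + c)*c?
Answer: 15444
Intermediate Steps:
o(U, d) = 1 + 6*U + U*d
M(y, c) = c*(41 + c) (M(y, c) = ((1 + 6*4 + 4*4) + c)*c = ((1 + 24 + 16) + c)*c = (41 + c)*c = c*(41 + c))
M(-42, 13)*(2*11) = (13*(41 + 13))*(2*11) = (13*54)*22 = 702*22 = 15444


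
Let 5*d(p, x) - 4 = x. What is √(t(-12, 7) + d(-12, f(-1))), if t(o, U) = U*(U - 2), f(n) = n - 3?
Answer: √35 ≈ 5.9161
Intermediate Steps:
f(n) = -3 + n
d(p, x) = ⅘ + x/5
t(o, U) = U*(-2 + U)
√(t(-12, 7) + d(-12, f(-1))) = √(7*(-2 + 7) + (⅘ + (-3 - 1)/5)) = √(7*5 + (⅘ + (⅕)*(-4))) = √(35 + (⅘ - ⅘)) = √(35 + 0) = √35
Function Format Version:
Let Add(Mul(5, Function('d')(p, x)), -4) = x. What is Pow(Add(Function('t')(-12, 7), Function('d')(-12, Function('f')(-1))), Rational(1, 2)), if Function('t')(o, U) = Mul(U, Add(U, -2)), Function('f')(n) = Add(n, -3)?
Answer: Pow(35, Rational(1, 2)) ≈ 5.9161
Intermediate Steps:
Function('f')(n) = Add(-3, n)
Function('d')(p, x) = Add(Rational(4, 5), Mul(Rational(1, 5), x))
Function('t')(o, U) = Mul(U, Add(-2, U))
Pow(Add(Function('t')(-12, 7), Function('d')(-12, Function('f')(-1))), Rational(1, 2)) = Pow(Add(Mul(7, Add(-2, 7)), Add(Rational(4, 5), Mul(Rational(1, 5), Add(-3, -1)))), Rational(1, 2)) = Pow(Add(Mul(7, 5), Add(Rational(4, 5), Mul(Rational(1, 5), -4))), Rational(1, 2)) = Pow(Add(35, Add(Rational(4, 5), Rational(-4, 5))), Rational(1, 2)) = Pow(Add(35, 0), Rational(1, 2)) = Pow(35, Rational(1, 2))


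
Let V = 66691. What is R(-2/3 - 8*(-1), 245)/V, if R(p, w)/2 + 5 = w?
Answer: 480/66691 ≈ 0.0071974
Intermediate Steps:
R(p, w) = -10 + 2*w
R(-2/3 - 8*(-1), 245)/V = (-10 + 2*245)/66691 = (-10 + 490)*(1/66691) = 480*(1/66691) = 480/66691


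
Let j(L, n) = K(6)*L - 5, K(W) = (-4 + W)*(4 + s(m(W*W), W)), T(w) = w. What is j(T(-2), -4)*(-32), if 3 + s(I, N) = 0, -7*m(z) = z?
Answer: 288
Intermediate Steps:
m(z) = -z/7
s(I, N) = -3 (s(I, N) = -3 + 0 = -3)
K(W) = -4 + W (K(W) = (-4 + W)*(4 - 3) = (-4 + W)*1 = -4 + W)
j(L, n) = -5 + 2*L (j(L, n) = (-4 + 6)*L - 5 = 2*L - 5 = -5 + 2*L)
j(T(-2), -4)*(-32) = (-5 + 2*(-2))*(-32) = (-5 - 4)*(-32) = -9*(-32) = 288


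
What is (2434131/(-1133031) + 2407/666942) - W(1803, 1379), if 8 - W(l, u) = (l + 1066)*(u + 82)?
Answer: 36407454918888191/8685815646 ≈ 4.1916e+6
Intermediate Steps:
W(l, u) = 8 - (82 + u)*(1066 + l) (W(l, u) = 8 - (l + 1066)*(u + 82) = 8 - (1066 + l)*(82 + u) = 8 - (82 + u)*(1066 + l))
(2434131/(-1133031) + 2407/666942) - W(1803, 1379) = (2434131/(-1133031) + 2407/666942) - (-87404 - 1066*1379 - 82*1803 - 1*1803*1379) = (2434131*(-1/1133031) + 2407*(1/666942)) - (-87404 - 1470014 - 147846 - 2486337) = (-811377/377677 + 83/22998) - 1*(-4191601) = -18628701055/8685815646 + 4191601 = 36407454918888191/8685815646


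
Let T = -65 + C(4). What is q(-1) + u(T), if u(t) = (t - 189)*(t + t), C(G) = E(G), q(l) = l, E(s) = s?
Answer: 30499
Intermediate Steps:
C(G) = G
T = -61 (T = -65 + 4 = -61)
u(t) = 2*t*(-189 + t) (u(t) = (-189 + t)*(2*t) = 2*t*(-189 + t))
q(-1) + u(T) = -1 + 2*(-61)*(-189 - 61) = -1 + 2*(-61)*(-250) = -1 + 30500 = 30499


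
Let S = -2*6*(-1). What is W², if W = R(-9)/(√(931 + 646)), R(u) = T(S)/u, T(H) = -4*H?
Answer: 256/14193 ≈ 0.018037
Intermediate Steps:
S = 12 (S = -12*(-1) = 12)
R(u) = -48/u (R(u) = (-4*12)/u = -48/u)
W = 16*√1577/4731 (W = (-48/(-9))/(√(931 + 646)) = (-48*(-⅑))/(√1577) = 16*(√1577/1577)/3 = 16*√1577/4731 ≈ 0.13430)
W² = (16*√1577/4731)² = 256/14193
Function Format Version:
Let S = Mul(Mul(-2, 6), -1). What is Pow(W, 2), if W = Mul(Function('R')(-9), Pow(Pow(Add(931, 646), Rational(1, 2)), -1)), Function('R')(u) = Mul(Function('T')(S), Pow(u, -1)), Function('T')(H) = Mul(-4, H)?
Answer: Rational(256, 14193) ≈ 0.018037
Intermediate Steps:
S = 12 (S = Mul(-12, -1) = 12)
Function('R')(u) = Mul(-48, Pow(u, -1)) (Function('R')(u) = Mul(Mul(-4, 12), Pow(u, -1)) = Mul(-48, Pow(u, -1)))
W = Mul(Rational(16, 4731), Pow(1577, Rational(1, 2))) (W = Mul(Mul(-48, Pow(-9, -1)), Pow(Pow(Add(931, 646), Rational(1, 2)), -1)) = Mul(Mul(-48, Rational(-1, 9)), Pow(Pow(1577, Rational(1, 2)), -1)) = Mul(Rational(16, 3), Mul(Rational(1, 1577), Pow(1577, Rational(1, 2)))) = Mul(Rational(16, 4731), Pow(1577, Rational(1, 2))) ≈ 0.13430)
Pow(W, 2) = Pow(Mul(Rational(16, 4731), Pow(1577, Rational(1, 2))), 2) = Rational(256, 14193)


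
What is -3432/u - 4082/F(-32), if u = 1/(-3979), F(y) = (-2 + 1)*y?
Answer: 218492807/16 ≈ 1.3656e+7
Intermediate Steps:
F(y) = -y
u = -1/3979 ≈ -0.00025132
-3432/u - 4082/F(-32) = -3432/(-1/3979) - 4082/((-1*(-32))) = -3432*(-3979) - 4082/32 = 13655928 - 4082*1/32 = 13655928 - 2041/16 = 218492807/16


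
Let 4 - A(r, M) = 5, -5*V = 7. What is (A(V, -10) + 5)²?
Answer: 16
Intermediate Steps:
V = -7/5 (V = -⅕*7 = -7/5 ≈ -1.4000)
A(r, M) = -1 (A(r, M) = 4 - 1*5 = 4 - 5 = -1)
(A(V, -10) + 5)² = (-1 + 5)² = 4² = 16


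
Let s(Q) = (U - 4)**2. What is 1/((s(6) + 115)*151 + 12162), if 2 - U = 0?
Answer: 1/30131 ≈ 3.3188e-5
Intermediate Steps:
U = 2 (U = 2 - 1*0 = 2 + 0 = 2)
s(Q) = 4 (s(Q) = (2 - 4)**2 = (-2)**2 = 4)
1/((s(6) + 115)*151 + 12162) = 1/((4 + 115)*151 + 12162) = 1/(119*151 + 12162) = 1/(17969 + 12162) = 1/30131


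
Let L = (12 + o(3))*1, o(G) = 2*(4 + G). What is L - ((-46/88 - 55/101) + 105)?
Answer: -346333/4444 ≈ -77.933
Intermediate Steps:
o(G) = 8 + 2*G
L = 26 (L = (12 + (8 + 2*3))*1 = (12 + (8 + 6))*1 = (12 + 14)*1 = 26*1 = 26)
L - ((-46/88 - 55/101) + 105) = 26 - ((-46/88 - 55/101) + 105) = 26 - ((-46*1/88 - 55*1/101) + 105) = 26 - ((-23/44 - 55/101) + 105) = 26 - (-4743/4444 + 105) = 26 - 1*461877/4444 = 26 - 461877/4444 = -346333/4444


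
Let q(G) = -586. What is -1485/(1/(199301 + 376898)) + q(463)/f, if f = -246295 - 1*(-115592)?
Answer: -111836742776459/130703 ≈ -8.5566e+8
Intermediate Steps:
f = -130703 (f = -246295 + 115592 = -130703)
-1485/(1/(199301 + 376898)) + q(463)/f = -1485/(1/(199301 + 376898)) - 586/(-130703) = -1485/(1/576199) - 586*(-1/130703) = -1485/1/576199 + 586/130703 = -1485*576199 + 586/130703 = -855655515 + 586/130703 = -111836742776459/130703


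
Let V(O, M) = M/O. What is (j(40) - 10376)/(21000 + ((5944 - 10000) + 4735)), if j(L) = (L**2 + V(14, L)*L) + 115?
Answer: -59827/151753 ≈ -0.39424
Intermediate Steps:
j(L) = 115 + 15*L**2/14 (j(L) = (L**2 + (L/14)*L) + 115 = (L**2 + L**2/14) + 115 = 15*L**2/14 + 115 = 115 + 15*L**2/14)
(j(40) - 10376)/(21000 + ((5944 - 10000) + 4735)) = ((115 + (15/14)*40**2) - 10376)/(21000 + ((5944 - 10000) + 4735)) = ((115 + (15/14)*1600) - 10376)/(21000 + (-4056 + 4735)) = ((115 + 12000/7) - 10376)/(21000 + 679) = (12805/7 - 10376)/21679 = -59827/7*1/21679 = -59827/151753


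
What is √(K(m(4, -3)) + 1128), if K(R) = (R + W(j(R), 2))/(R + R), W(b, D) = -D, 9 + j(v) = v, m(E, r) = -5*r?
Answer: √1015590/30 ≈ 33.592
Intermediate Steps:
j(v) = -9 + v
K(R) = (-2 + R)/(2*R) (K(R) = (R - 1*2)/(R + R) = (R - 2)/((2*R)) = (-2 + R)*(1/(2*R)) = (-2 + R)/(2*R))
√(K(m(4, -3)) + 1128) = √((-2 - 5*(-3))/(2*((-5*(-3)))) + 1128) = √((½)*(-2 + 15)/15 + 1128) = √((½)*(1/15)*13 + 1128) = √(13/30 + 1128) = √(33853/30) = √1015590/30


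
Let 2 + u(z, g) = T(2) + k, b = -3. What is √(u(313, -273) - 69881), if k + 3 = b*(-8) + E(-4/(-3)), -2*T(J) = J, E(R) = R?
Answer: I*√628755/3 ≈ 264.31*I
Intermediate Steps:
T(J) = -J/2
k = 67/3 (k = -3 + (-3*(-8) - 4/(-3)) = -3 + (24 - 4*(-⅓)) = -3 + (24 + 4/3) = -3 + 76/3 = 67/3 ≈ 22.333)
u(z, g) = 58/3 (u(z, g) = -2 + (-½*2 + 67/3) = -2 + (-1 + 67/3) = -2 + 64/3 = 58/3)
√(u(313, -273) - 69881) = √(58/3 - 69881) = √(-209585/3) = I*√628755/3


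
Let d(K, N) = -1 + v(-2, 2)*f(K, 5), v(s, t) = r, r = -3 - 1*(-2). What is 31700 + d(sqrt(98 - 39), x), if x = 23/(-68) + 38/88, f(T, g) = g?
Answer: 31694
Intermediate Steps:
r = -1 (r = -3 + 2 = -1)
x = 35/374 (x = 23*(-1/68) + 38*(1/88) = -23/68 + 19/44 = 35/374 ≈ 0.093583)
v(s, t) = -1
d(K, N) = -6 (d(K, N) = -1 - 1*5 = -1 - 5 = -6)
31700 + d(sqrt(98 - 39), x) = 31700 - 6 = 31694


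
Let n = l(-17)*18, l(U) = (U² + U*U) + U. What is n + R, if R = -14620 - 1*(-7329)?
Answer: 2807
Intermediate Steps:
l(U) = U + 2*U² (l(U) = (U² + U²) + U = 2*U² + U = U + 2*U²)
R = -7291 (R = -14620 + 7329 = -7291)
n = 10098 (n = -17*(1 + 2*(-17))*18 = -17*(1 - 34)*18 = -17*(-33)*18 = 561*18 = 10098)
n + R = 10098 - 7291 = 2807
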